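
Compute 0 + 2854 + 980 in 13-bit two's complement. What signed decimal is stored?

3834

0 + 2854 = 2854 (0101100100110)
2854 + 980 = 3834 (0111011111010)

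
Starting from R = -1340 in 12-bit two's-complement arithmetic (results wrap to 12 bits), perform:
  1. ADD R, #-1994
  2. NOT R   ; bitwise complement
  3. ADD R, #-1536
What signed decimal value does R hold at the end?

Start: R = -1340 = 101011000100.
R = -1340 + (-1994) = -3334; wraps to 762 = 001011111010
R = NOT 001011111010 = 110100000101 = -763
R = -763 + (-1536) = -2299; wraps to 1797 = 011100000101

1797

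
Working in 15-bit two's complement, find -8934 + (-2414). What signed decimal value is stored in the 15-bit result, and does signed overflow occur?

-11348; no overflow

-8934 → 101110100011010
-2414 → 111011010010010
  101110100011010
+ 111011010010010
= 101001110101100  (discard carry-out 1)
Result 101001110101100: MSB = 1 → 21420 − 32768 = -11348.
Both addends are negative and so is the stored result: no signed overflow.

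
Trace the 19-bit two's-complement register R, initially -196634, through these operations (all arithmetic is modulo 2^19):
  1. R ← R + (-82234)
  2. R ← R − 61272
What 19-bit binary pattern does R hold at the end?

0101100111101010100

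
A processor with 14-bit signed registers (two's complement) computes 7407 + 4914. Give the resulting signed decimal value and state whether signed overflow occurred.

-4063; overflow

7407 → 01110011101111
4914 → 01001100110010
  01110011101111
+ 01001100110010
= 11000000100001
Result 11000000100001: MSB = 1 → 12321 − 16384 = -4063.
Both addends are non-negative but the stored result is negative: signed overflow. The true value 7407 + 4914 = 12321 lies outside [-8192, 8191].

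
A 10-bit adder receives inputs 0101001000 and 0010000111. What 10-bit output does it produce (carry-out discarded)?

  0101001000
+ 0010000111
= 0111001111

0111001111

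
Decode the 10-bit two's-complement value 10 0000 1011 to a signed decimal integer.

-501

MSB is 1, so the value is negative.
Invert: 0111110100. Add 1: 0111110101 = 501. So the value is −501.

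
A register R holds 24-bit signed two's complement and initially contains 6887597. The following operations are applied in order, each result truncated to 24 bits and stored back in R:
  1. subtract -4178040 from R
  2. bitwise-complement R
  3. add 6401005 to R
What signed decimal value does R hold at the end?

-4664633

Start: R = 6887597 = 011010010001100010101101.
R = 6887597 − (-4178040) = 11065637; wraps to -5711579 = 101010001101100100100101
R = NOT 101010001101100100100101 = 010101110010011011011010 = 5711578
R = 5711578 + 6401005 = 12112583; wraps to -4664633 = 101110001101001011000111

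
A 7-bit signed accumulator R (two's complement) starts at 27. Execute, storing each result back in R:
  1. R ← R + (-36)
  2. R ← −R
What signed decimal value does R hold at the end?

Start: R = 27 = 0011011.
R = 27 + (-36) = -9 = 1110111
R = −(-9) = 9 = 0001001

9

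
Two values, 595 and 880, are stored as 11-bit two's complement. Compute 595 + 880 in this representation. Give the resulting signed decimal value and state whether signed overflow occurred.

-573; overflow

595 → 01001010011
880 → 01101110000
  01001010011
+ 01101110000
= 10111000011
Result 10111000011: MSB = 1 → 1475 − 2048 = -573.
Both addends are non-negative but the stored result is negative: signed overflow. The true value 595 + 880 = 1475 lies outside [-1024, 1023].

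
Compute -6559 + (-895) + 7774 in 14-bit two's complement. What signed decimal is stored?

320

-6559 + (-895) = -7454 (10001011100010)
-7454 + 7774 = 320 (00000101000000)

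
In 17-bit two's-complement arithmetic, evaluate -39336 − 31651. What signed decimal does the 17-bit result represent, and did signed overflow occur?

60085; overflow

-39336 → 10110011001011000
31651 → 00111101110100011
Subtract via negate-and-add: invert 00111101110100011 + 1 = 11000010001011101 (i.e. -31651).
  10110011001011000
+ 11000010001011101
= 01110101010110101  (discard carry-out 1)
Result 01110101010110101: MSB = 0 → value 60085.
Both addends (after negating the subtrahend) are negative but the stored result is non-negative: signed overflow. The true value -39336 − 31651 = -70987 lies outside [-65536, 65535].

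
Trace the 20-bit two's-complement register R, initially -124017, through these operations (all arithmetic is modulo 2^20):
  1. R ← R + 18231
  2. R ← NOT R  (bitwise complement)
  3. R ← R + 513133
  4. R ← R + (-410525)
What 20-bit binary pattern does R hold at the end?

00110010111000001001

Start: R = -124017 = 11100001101110001111.
R = -124017 + 18231 = -105786 = 11100110001011000110
R = NOT 11100110001011000110 = 00011001110100111001 = 105785
R = 105785 + 513133 = 618918; wraps to -429658 = 10010111000110100110
R = -429658 + (-410525) = -840183; wraps to 208393 = 00110010111000001001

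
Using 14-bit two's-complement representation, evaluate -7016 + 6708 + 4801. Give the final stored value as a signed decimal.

4493

-7016 + 6708 = -308 (11111011001100)
-308 + 4801 = 4493 (01000110001101)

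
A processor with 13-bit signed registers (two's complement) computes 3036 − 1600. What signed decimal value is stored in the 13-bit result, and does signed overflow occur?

3036 → 0101111011100
1600 → 0011001000000
Subtract via negate-and-add: invert 0011001000000 + 1 = 1100111000000 (i.e. -1600).
  0101111011100
+ 1100111000000
= 0010110011100  (discard carry-out 1)
Result 0010110011100: MSB = 0 → value 1436.
Addends (after negating the subtrahend) have opposite signs, so signed overflow cannot occur.

1436; no overflow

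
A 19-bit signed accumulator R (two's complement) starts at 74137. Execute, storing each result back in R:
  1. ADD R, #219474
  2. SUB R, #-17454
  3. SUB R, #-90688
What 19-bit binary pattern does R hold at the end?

Start: R = 74137 = 0010010000110011001.
R = 74137 + 219474 = 293611; wraps to -230677 = 1000111101011101011
R = -230677 − (-17454) = -213223 = 1001011111100011001
R = -213223 − (-90688) = -122535 = 1100010000101011001

1100010000101011001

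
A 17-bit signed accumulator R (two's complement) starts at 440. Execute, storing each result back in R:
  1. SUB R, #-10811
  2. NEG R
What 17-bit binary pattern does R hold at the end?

Start: R = 440 = 00000000110111000.
R = 440 − (-10811) = 11251 = 00010101111110011
R = −(11251) = -11251 = 11101010000001101

11101010000001101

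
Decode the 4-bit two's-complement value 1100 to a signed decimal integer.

MSB is 1, so the value is negative.
Invert: 0011. Add 1: 0100 = 4. So the value is −4.

-4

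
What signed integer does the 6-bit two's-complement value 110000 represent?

MSB is 1, so the value is negative.
Unsigned reading: 48. Subtract 2^6 = 64: 48 − 64 = -16.

-16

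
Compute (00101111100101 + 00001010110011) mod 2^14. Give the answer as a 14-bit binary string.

00111010011000

  00101111100101
+ 00001010110011
= 00111010011000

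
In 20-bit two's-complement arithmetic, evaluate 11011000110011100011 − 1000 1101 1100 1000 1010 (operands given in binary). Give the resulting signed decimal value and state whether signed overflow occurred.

11011000110011100011 = -160541 (signed)
1000 1101 1100 1000 1010 → 10001101110010001010 = -467830 (signed)
Subtract via negate-and-add: invert 10001101110010001010 + 1 = 01110010001101110110 (i.e. 467830).
  11011000110011100011
+ 01110010001101110110
= 01001011000001011001  (discard carry-out 1)
Result 01001011000001011001: MSB = 0 → value 307289.
Addends (after negating the subtrahend) have opposite signs, so signed overflow cannot occur.

307289; no overflow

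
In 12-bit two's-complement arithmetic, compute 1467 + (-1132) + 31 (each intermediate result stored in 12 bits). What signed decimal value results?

366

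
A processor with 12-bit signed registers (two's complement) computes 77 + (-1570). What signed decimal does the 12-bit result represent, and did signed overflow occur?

77 → 000001001101
-1570 → 100111011110
  000001001101
+ 100111011110
= 101000101011
Result 101000101011: MSB = 1 → 2603 − 4096 = -1493.
Addends have opposite signs, so signed overflow cannot occur.

-1493; no overflow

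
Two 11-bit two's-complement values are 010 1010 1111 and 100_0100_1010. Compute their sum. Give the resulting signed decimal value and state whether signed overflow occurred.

-263; no overflow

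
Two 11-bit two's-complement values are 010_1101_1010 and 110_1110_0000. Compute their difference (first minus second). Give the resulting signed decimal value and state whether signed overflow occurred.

010_1101_1010 → 01011011010 = 730 (signed)
110_1110_0000 → 11011100000 = -288 (signed)
Subtract via negate-and-add: invert 11011100000 + 1 = 00100100000 (i.e. 288).
  01011011010
+ 00100100000
= 01111111010
Result 01111111010: MSB = 0 → value 1018.
Both addends (after negating the subtrahend) are non-negative and so is the stored result: no signed overflow.

1018; no overflow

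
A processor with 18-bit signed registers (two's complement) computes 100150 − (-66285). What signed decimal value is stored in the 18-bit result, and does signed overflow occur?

-95709; overflow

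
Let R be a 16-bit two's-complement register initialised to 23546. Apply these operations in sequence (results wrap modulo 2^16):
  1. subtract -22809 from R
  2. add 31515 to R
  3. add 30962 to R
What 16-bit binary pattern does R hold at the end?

Start: R = 23546 = 0101101111111010.
R = 23546 − (-22809) = 46355; wraps to -19181 = 1011010100010011
R = -19181 + 31515 = 12334 = 0011000000101110
R = 12334 + 30962 = 43296; wraps to -22240 = 1010100100100000

1010100100100000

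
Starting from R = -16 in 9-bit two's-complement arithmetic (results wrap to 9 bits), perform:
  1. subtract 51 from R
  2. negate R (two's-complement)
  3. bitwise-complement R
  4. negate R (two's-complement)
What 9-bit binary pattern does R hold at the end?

001000100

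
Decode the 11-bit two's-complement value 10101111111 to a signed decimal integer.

MSB is 1, so the value is negative.
Unsigned reading: 1407. Subtract 2^11 = 2048: 1407 − 2048 = -641.

-641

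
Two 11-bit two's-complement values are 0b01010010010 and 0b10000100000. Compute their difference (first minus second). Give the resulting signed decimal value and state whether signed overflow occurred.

-398; overflow

0b01010010010 → 01010010010 = 658 (signed)
0b10000100000 → 10000100000 = -992 (signed)
Subtract via negate-and-add: invert 10000100000 + 1 = 01111100000 (i.e. 992).
  01010010010
+ 01111100000
= 11001110010
Result 11001110010: MSB = 1 → 1650 − 2048 = -398.
Both addends (after negating the subtrahend) are non-negative but the stored result is negative: signed overflow. The true value 658 − (-992) = 1650 lies outside [-1024, 1023].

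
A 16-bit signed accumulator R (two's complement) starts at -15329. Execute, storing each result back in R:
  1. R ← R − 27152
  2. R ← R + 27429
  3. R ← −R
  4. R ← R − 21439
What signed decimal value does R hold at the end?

Start: R = -15329 = 1100010000011111.
R = -15329 − 27152 = -42481; wraps to 23055 = 0101101000001111
R = 23055 + 27429 = 50484; wraps to -15052 = 1100010100110100
R = −(-15052) = 15052 = 0011101011001100
R = 15052 − 21439 = -6387 = 1110011100001101

-6387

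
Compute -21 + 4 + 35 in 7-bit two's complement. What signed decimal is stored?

18

-21 + 4 = -17 (1101111)
-17 + 35 = 18 (0010010)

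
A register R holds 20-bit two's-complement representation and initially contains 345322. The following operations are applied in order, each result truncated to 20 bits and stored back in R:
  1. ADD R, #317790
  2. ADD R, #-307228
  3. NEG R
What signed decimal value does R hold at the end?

-355884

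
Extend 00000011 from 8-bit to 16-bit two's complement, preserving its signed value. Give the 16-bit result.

0000000000000011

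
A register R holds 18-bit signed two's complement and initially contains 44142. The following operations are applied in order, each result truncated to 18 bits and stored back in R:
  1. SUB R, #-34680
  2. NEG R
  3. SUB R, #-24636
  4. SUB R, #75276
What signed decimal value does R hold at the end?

Start: R = 44142 = 001010110001101110.
R = 44142 − (-34680) = 78822 = 010011001111100110
R = −(78822) = -78822 = 101100110000011010
R = -78822 − (-24636) = -54186 = 110010110001010110
R = -54186 − 75276 = -129462 = 100000011001001010

-129462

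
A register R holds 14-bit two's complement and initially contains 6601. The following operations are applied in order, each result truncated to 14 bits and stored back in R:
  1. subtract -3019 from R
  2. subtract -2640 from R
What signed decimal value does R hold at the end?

-4124

Start: R = 6601 = 01100111001001.
R = 6601 − (-3019) = 9620; wraps to -6764 = 10010110010100
R = -6764 − (-2640) = -4124 = 10111111100100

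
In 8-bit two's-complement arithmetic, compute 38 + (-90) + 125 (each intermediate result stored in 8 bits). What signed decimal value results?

73

38 + (-90) = -52 (11001100)
-52 + 125 = 73 (01001001)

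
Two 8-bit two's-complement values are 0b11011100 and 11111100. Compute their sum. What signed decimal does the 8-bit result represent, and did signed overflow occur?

0b11011100 → 11011100 = -36 (signed)
11111100 = -4 (signed)
  11011100
+ 11111100
= 11011000  (discard carry-out 1)
Result 11011000: MSB = 1 → 216 − 256 = -40.
Both addends are negative and so is the stored result: no signed overflow.

-40; no overflow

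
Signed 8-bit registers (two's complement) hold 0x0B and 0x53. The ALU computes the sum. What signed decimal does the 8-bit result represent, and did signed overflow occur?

0x0B = 00001011 = 11 (signed)
0x53 = 01010011 = 83 (signed)
  00001011
+ 01010011
= 01011110
Result 01011110: MSB = 0 → value 94.
Both addends are non-negative and so is the stored result: no signed overflow.

94; no overflow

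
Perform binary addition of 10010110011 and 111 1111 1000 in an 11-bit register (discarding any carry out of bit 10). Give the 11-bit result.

  10010110011
+ 11111111000
= 10010101011  (discard carry-out 1)

10010101011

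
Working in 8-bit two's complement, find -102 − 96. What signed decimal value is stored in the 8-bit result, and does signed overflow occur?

58; overflow

-102 → 10011010
96 → 01100000
Subtract via negate-and-add: invert 01100000 + 1 = 10100000 (i.e. -96).
  10011010
+ 10100000
= 00111010  (discard carry-out 1)
Result 00111010: MSB = 0 → value 58.
Both addends (after negating the subtrahend) are negative but the stored result is non-negative: signed overflow. The true value -102 − 96 = -198 lies outside [-128, 127].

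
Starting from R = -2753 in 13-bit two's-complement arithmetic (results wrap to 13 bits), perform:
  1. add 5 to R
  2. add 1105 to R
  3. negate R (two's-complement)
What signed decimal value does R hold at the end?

Start: R = -2753 = 1010100111111.
R = -2753 + 5 = -2748 = 1010101000100
R = -2748 + 1105 = -1643 = 1100110010101
R = −(-1643) = 1643 = 0011001101011

1643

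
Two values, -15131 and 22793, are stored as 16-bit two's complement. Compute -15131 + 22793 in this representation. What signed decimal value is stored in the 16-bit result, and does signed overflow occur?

7662; no overflow

-15131 → 1100010011100101
22793 → 0101100100001001
  1100010011100101
+ 0101100100001001
= 0001110111101110  (discard carry-out 1)
Result 0001110111101110: MSB = 0 → value 7662.
Addends have opposite signs, so signed overflow cannot occur.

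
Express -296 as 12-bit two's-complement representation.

|-296| = 296 = 000100101000 in 12 bits.
Invert the bits: 111011010111. Add 1: 111011011000.

111011011000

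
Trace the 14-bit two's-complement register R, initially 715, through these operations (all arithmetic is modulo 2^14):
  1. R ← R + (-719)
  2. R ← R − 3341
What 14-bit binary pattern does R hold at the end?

Start: R = 715 = 00001011001011.
R = 715 + (-719) = -4 = 11111111111100
R = -4 − 3341 = -3345 = 11001011101111

11001011101111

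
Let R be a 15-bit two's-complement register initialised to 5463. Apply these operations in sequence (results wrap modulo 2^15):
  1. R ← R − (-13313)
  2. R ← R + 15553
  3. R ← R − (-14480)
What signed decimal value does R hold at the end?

Start: R = 5463 = 001010101010111.
R = 5463 − (-13313) = 18776; wraps to -13992 = 100100101011000
R = -13992 + 15553 = 1561 = 000011000011001
R = 1561 − (-14480) = 16041 = 011111010101001

16041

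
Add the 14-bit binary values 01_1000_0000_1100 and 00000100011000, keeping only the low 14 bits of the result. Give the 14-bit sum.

  01100000001100
+ 00000100011000
= 01100100100100

01100100100100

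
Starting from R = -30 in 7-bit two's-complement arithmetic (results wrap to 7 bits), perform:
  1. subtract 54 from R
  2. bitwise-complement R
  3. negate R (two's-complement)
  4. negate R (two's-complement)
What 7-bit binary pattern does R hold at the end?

Start: R = -30 = 1100010.
R = -30 − 54 = -84; wraps to 44 = 0101100
R = NOT 0101100 = 1010011 = -45
R = −(-45) = 45 = 0101101
R = −(45) = -45 = 1010011

1010011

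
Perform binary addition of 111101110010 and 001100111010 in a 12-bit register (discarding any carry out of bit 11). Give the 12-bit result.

001010101100

  111101110010
+ 001100111010
= 001010101100  (discard carry-out 1)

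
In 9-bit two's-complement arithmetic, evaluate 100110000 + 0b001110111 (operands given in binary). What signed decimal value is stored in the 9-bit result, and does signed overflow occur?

-89; no overflow

100110000 = -208 (signed)
0b001110111 → 001110111 = 119 (signed)
  100110000
+ 001110111
= 110100111
Result 110100111: MSB = 1 → 423 − 512 = -89.
Addends have opposite signs, so signed overflow cannot occur.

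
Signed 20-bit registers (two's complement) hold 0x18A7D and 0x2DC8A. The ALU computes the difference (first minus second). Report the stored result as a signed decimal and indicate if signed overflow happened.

-86541; no overflow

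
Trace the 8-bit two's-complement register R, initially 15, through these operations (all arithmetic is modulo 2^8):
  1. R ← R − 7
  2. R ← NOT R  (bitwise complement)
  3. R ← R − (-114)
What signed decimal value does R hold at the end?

105

Start: R = 15 = 00001111.
R = 15 − 7 = 8 = 00001000
R = NOT 00001000 = 11110111 = -9
R = -9 − (-114) = 105 = 01101001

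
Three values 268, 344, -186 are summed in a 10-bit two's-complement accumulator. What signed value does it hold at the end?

426

268 + 344 = 612 → wraps to -412 (1001100100)
-412 + (-186) = -598 → wraps to 426 (0110101010)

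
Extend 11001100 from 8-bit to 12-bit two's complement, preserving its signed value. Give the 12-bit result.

MSB of 11001100 is 1; replicate it into the new high bits.
1111|11001100 → 111111001100 (still -52).

111111001100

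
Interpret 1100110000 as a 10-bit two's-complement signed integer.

-208

MSB is 1, so the value is negative.
Unsigned reading: 816. Subtract 2^10 = 1024: 816 − 1024 = -208.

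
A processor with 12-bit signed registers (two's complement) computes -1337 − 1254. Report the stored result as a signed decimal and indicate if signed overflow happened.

1505; overflow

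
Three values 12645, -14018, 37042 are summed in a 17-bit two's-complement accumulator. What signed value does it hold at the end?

35669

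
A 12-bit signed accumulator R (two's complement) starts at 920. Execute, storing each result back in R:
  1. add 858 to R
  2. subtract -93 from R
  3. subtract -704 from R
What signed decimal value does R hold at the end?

-1521

Start: R = 920 = 001110011000.
R = 920 + 858 = 1778 = 011011110010
R = 1778 − (-93) = 1871 = 011101001111
R = 1871 − (-704) = 2575; wraps to -1521 = 101000001111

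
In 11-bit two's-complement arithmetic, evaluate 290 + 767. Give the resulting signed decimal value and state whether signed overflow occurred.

-991; overflow

290 → 00100100010
767 → 01011111111
  00100100010
+ 01011111111
= 10000100001
Result 10000100001: MSB = 1 → 1057 − 2048 = -991.
Both addends are non-negative but the stored result is negative: signed overflow. The true value 290 + 767 = 1057 lies outside [-1024, 1023].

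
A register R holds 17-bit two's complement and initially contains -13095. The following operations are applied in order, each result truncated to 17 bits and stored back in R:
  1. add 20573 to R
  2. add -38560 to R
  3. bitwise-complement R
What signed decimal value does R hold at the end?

31081

Start: R = -13095 = 11100110011011001.
R = -13095 + 20573 = 7478 = 00001110100110110
R = 7478 + (-38560) = -31082 = 11000011010010110
R = NOT 11000011010010110 = 00111100101101001 = 31081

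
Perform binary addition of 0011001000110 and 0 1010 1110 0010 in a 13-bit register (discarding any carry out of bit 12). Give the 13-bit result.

1000100101000

  0011001000110
+ 0101011100010
= 1000100101000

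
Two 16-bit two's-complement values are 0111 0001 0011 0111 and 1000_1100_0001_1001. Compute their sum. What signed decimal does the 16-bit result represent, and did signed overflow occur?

-688; no overflow

0111 0001 0011 0111 → 0111000100110111 = 28983 (signed)
1000_1100_0001_1001 → 1000110000011001 = -29671 (signed)
  0111000100110111
+ 1000110000011001
= 1111110101010000
Result 1111110101010000: MSB = 1 → 64848 − 65536 = -688.
Addends have opposite signs, so signed overflow cannot occur.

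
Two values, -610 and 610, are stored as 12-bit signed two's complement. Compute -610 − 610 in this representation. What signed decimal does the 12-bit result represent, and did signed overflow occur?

-1220; no overflow

-610 → 110110011110
610 → 001001100010
Subtract via negate-and-add: invert 001001100010 + 1 = 110110011110 (i.e. -610).
  110110011110
+ 110110011110
= 101100111100  (discard carry-out 1)
Result 101100111100: MSB = 1 → 2876 − 4096 = -1220.
Both addends (after negating the subtrahend) are negative and so is the stored result: no signed overflow.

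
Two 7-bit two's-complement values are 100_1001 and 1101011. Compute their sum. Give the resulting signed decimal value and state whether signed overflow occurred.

100_1001 → 1001001 = -55 (signed)
1101011 = -21 (signed)
  1001001
+ 1101011
= 0110100  (discard carry-out 1)
Result 0110100: MSB = 0 → value 52.
Both addends are negative but the stored result is non-negative: signed overflow. The true value -55 + (-21) = -76 lies outside [-64, 63].

52; overflow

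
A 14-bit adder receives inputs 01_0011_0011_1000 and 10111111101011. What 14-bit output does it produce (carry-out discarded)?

  01001100111000
+ 10111111101011
= 00001100100011  (discard carry-out 1)

00001100100011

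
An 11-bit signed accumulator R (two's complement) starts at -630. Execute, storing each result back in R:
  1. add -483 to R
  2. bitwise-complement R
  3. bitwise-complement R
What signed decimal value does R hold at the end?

935

Start: R = -630 = 10110001010.
R = -630 + (-483) = -1113; wraps to 935 = 01110100111
R = NOT 01110100111 = 10001011000 = -936
R = NOT 10001011000 = 01110100111 = 935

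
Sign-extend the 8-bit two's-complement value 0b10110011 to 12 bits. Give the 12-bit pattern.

111110110011

MSB of 10110011 is 1; replicate it into the new high bits.
1111|10110011 → 111110110011 (still -77).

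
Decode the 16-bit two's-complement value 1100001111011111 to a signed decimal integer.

MSB is 1, so the value is negative.
Unsigned reading: 50143. Subtract 2^16 = 65536: 50143 − 65536 = -15393.

-15393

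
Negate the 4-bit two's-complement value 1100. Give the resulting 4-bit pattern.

Invert: 0011. Add 1: 0100.

0100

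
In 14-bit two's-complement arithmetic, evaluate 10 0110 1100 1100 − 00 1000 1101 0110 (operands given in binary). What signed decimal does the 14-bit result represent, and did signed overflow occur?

10 0110 1100 1100 → 10011011001100 = -6452 (signed)
00 1000 1101 0110 → 00100011010110 = 2262 (signed)
Subtract via negate-and-add: invert 00100011010110 + 1 = 11011100101010 (i.e. -2262).
  10011011001100
+ 11011100101010
= 01110111110110  (discard carry-out 1)
Result 01110111110110: MSB = 0 → value 7670.
Both addends (after negating the subtrahend) are negative but the stored result is non-negative: signed overflow. The true value -6452 − 2262 = -8714 lies outside [-8192, 8191].

7670; overflow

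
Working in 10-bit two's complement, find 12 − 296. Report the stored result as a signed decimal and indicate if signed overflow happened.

12 → 0000001100
296 → 0100101000
Subtract via negate-and-add: invert 0100101000 + 1 = 1011011000 (i.e. -296).
  0000001100
+ 1011011000
= 1011100100
Result 1011100100: MSB = 1 → 740 − 1024 = -284.
Addends (after negating the subtrahend) have opposite signs, so signed overflow cannot occur.

-284; no overflow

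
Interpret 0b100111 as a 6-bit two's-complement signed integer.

-25

MSB is 1, so the value is negative.
Unsigned reading: 39. Subtract 2^6 = 64: 39 − 64 = -25.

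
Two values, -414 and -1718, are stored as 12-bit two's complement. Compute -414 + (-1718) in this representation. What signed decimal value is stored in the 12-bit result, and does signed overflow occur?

-414 → 111001100010
-1718 → 100101001010
  111001100010
+ 100101001010
= 011110101100  (discard carry-out 1)
Result 011110101100: MSB = 0 → value 1964.
Both addends are negative but the stored result is non-negative: signed overflow. The true value -414 + (-1718) = -2132 lies outside [-2048, 2047].

1964; overflow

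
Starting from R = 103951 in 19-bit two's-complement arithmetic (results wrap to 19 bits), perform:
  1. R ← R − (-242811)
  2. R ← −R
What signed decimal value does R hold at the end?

Start: R = 103951 = 0011001011000001111.
R = 103951 − (-242811) = 346762; wraps to -177526 = 1010100101010001010
R = −(-177526) = 177526 = 0101011010101110110

177526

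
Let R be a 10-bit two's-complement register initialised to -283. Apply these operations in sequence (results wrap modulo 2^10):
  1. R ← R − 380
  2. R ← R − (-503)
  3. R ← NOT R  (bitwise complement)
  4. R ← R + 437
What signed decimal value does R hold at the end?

-428

Start: R = -283 = 1011100101.
R = -283 − 380 = -663; wraps to 361 = 0101101001
R = 361 − (-503) = 864; wraps to -160 = 1101100000
R = NOT 1101100000 = 0010011111 = 159
R = 159 + 437 = 596; wraps to -428 = 1001010100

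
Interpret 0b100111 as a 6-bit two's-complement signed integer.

MSB is 1, so the value is negative.
Invert: 011000. Add 1: 011001 = 25. So the value is −25.

-25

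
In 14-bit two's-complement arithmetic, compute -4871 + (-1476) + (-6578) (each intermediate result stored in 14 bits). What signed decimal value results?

-4871 + (-1476) = -6347 (10011100110101)
-6347 + (-6578) = -12925 → wraps to 3459 (00110110000011)

3459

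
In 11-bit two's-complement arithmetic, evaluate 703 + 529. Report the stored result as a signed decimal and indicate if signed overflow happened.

-816; overflow

703 → 01010111111
529 → 01000010001
  01010111111
+ 01000010001
= 10011010000
Result 10011010000: MSB = 1 → 1232 − 2048 = -816.
Both addends are non-negative but the stored result is negative: signed overflow. The true value 703 + 529 = 1232 lies outside [-1024, 1023].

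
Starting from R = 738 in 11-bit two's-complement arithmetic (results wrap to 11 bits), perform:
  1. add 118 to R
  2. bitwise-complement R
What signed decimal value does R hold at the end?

-857

Start: R = 738 = 01011100010.
R = 738 + 118 = 856 = 01101011000
R = NOT 01101011000 = 10010100111 = -857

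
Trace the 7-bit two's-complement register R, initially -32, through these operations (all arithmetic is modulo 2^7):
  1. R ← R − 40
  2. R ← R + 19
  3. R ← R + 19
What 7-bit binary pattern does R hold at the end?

1011110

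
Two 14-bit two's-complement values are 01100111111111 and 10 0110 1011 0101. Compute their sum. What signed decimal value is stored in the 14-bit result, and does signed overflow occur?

180; no overflow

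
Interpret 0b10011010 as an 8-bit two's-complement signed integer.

MSB is 1, so the value is negative.
Invert: 01100101. Add 1: 01100110 = 102. So the value is −102.

-102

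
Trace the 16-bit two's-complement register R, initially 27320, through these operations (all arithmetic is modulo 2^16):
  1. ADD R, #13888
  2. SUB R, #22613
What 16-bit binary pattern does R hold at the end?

Start: R = 27320 = 0110101010111000.
R = 27320 + 13888 = 41208; wraps to -24328 = 1010000011111000
R = -24328 − 22613 = -46941; wraps to 18595 = 0100100010100011

0100100010100011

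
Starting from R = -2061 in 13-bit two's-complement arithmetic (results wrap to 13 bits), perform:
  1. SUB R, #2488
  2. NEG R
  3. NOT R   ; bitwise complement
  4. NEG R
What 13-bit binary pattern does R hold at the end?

1000111000110

Start: R = -2061 = 1011111110011.
R = -2061 − 2488 = -4549; wraps to 3643 = 0111000111011
R = −(3643) = -3643 = 1000111000101
R = NOT 1000111000101 = 0111000111010 = 3642
R = −(3642) = -3642 = 1000111000110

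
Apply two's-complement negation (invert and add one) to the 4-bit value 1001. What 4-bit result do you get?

0111

Invert: 0110. Add 1: 0111.
Check: 1001 = -7, 0111 = 7.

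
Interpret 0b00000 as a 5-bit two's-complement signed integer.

0

MSB is 0, so the value is non-negative: 00000 = 0.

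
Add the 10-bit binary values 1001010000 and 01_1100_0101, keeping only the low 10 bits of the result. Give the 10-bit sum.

0000010101

  1001010000
+ 0111000101
= 0000010101  (discard carry-out 1)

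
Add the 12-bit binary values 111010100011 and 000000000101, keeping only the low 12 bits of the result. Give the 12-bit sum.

  111010100011
+ 000000000101
= 111010101000

111010101000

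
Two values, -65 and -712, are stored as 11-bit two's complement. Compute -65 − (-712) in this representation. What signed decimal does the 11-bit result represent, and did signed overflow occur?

-65 → 11110111111
-712 → 10100111000
Subtract via negate-and-add: invert 10100111000 + 1 = 01011001000 (i.e. 712).
  11110111111
+ 01011001000
= 01010000111  (discard carry-out 1)
Result 01010000111: MSB = 0 → value 647.
Addends (after negating the subtrahend) have opposite signs, so signed overflow cannot occur.

647; no overflow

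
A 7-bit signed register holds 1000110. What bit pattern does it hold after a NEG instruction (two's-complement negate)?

Invert: 0111001. Add 1: 0111010.
Check: 1000110 = -58, 0111010 = 58.

0111010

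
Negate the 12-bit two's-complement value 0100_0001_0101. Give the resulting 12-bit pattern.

Invert: 101111101010. Add 1: 101111101011.
Check: 010000010101 = 1045, 101111101011 = -1045.

101111101011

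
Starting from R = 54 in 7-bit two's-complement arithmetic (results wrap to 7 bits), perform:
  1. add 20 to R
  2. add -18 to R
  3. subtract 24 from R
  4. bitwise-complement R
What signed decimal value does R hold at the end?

-33

Start: R = 54 = 0110110.
R = 54 + 20 = 74; wraps to -54 = 1001010
R = -54 + (-18) = -72; wraps to 56 = 0111000
R = 56 − 24 = 32 = 0100000
R = NOT 0100000 = 1011111 = -33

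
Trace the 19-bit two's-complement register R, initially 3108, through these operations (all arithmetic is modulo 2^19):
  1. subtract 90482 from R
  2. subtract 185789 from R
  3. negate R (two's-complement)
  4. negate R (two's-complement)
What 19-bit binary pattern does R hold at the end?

Start: R = 3108 = 0000000110000100100.
R = 3108 − 90482 = -87374 = 1101010101010110010
R = -87374 − 185789 = -273163; wraps to 251125 = 0111101010011110101
R = −(251125) = -251125 = 1000010101100001011
R = −(-251125) = 251125 = 0111101010011110101

0111101010011110101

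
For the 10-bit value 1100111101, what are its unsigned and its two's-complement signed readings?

unsigned = 829, signed = -195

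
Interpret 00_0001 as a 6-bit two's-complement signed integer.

1

MSB is 0, so the value is non-negative: 000001 = 1.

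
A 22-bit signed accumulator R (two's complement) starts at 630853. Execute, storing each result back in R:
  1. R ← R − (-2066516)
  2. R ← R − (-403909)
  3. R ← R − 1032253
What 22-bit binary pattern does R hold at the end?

Start: R = 630853 = 0010011010000001000101.
R = 630853 − (-2066516) = 2697369; wraps to -1496935 = 1010010010100010011001
R = -1496935 − (-403909) = -1093026 = 1011110101001001011110
R = -1093026 − 1032253 = -2125279; wraps to 2069025 = 0111111001001000100001

0111111001001000100001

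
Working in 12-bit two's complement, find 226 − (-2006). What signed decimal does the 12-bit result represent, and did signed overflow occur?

-1864; overflow

226 → 000011100010
-2006 → 100000101010
Subtract via negate-and-add: invert 100000101010 + 1 = 011111010110 (i.e. 2006).
  000011100010
+ 011111010110
= 100010111000
Result 100010111000: MSB = 1 → 2232 − 4096 = -1864.
Both addends (after negating the subtrahend) are non-negative but the stored result is negative: signed overflow. The true value 226 − (-2006) = 2232 lies outside [-2048, 2047].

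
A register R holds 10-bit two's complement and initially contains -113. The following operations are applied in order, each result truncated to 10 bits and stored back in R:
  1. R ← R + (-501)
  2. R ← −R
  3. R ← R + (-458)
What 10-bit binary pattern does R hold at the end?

0010011100

Start: R = -113 = 1110001111.
R = -113 + (-501) = -614; wraps to 410 = 0110011010
R = −(410) = -410 = 1001100110
R = -410 + (-458) = -868; wraps to 156 = 0010011100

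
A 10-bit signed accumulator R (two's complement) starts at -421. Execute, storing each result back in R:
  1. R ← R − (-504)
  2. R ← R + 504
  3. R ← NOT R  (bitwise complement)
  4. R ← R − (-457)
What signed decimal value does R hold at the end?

-131

Start: R = -421 = 1001011011.
R = -421 − (-504) = 83 = 0001010011
R = 83 + 504 = 587; wraps to -437 = 1001001011
R = NOT 1001001011 = 0110110100 = 436
R = 436 − (-457) = 893; wraps to -131 = 1101111101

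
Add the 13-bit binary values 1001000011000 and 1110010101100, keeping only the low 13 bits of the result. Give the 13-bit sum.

0111011000100

  1001000011000
+ 1110010101100
= 0111011000100  (discard carry-out 1)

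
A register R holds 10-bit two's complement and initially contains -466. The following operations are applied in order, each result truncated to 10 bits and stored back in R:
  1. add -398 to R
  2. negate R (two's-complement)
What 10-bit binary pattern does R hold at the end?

Start: R = -466 = 1000101110.
R = -466 + (-398) = -864; wraps to 160 = 0010100000
R = −(160) = -160 = 1101100000

1101100000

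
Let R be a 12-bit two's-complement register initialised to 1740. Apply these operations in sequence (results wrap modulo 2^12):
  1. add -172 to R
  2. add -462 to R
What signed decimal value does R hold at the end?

1106

Start: R = 1740 = 011011001100.
R = 1740 + (-172) = 1568 = 011000100000
R = 1568 + (-462) = 1106 = 010001010010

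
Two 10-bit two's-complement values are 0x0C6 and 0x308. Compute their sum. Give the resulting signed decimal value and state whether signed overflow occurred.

-50; no overflow

0x0C6 = 0011000110 = 198 (signed)
0x308 = 1100001000 = -248 (signed)
  0011000110
+ 1100001000
= 1111001110
Result 1111001110: MSB = 1 → 974 − 1024 = -50.
Addends have opposite signs, so signed overflow cannot occur.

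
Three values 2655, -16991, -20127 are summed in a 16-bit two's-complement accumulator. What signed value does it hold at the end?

2655 + (-16991) = -14336 (1100100000000000)
-14336 + (-20127) = -34463 → wraps to 31073 (0111100101100001)

31073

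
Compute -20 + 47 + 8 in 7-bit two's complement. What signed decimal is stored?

-20 + 47 = 27 (0011011)
27 + 8 = 35 (0100011)

35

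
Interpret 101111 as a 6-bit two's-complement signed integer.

MSB is 1, so the value is negative.
Invert: 010000. Add 1: 010001 = 17. So the value is −17.

-17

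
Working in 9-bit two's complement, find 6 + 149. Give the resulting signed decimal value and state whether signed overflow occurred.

6 → 000000110
149 → 010010101
  000000110
+ 010010101
= 010011011
Result 010011011: MSB = 0 → value 155.
Both addends are non-negative and so is the stored result: no signed overflow.

155; no overflow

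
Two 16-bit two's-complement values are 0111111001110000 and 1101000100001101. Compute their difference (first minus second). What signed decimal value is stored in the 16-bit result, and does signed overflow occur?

-21149; overflow

0111111001110000 = 32368 (signed)
1101000100001101 = -12019 (signed)
Subtract via negate-and-add: invert 1101000100001101 + 1 = 0010111011110011 (i.e. 12019).
  0111111001110000
+ 0010111011110011
= 1010110101100011
Result 1010110101100011: MSB = 1 → 44387 − 65536 = -21149.
Both addends (after negating the subtrahend) are non-negative but the stored result is negative: signed overflow. The true value 32368 − (-12019) = 44387 lies outside [-32768, 32767].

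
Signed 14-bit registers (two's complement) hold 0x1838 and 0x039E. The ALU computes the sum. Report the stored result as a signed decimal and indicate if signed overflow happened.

7126; no overflow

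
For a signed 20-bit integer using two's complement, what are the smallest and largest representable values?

Minimum: −2^19 = -524288.
Maximum: 2^19 − 1 = 524287.

min = -524288, max = 524287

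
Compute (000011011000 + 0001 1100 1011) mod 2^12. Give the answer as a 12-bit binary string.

001010100011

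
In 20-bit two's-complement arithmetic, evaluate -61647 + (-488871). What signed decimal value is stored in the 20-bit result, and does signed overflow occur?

498058; overflow

-61647 → 11110000111100110001
-488871 → 10001000101001011001
  11110000111100110001
+ 10001000101001011001
= 01111001100110001010  (discard carry-out 1)
Result 01111001100110001010: MSB = 0 → value 498058.
Both addends are negative but the stored result is non-negative: signed overflow. The true value -61647 + (-488871) = -550518 lies outside [-524288, 524287].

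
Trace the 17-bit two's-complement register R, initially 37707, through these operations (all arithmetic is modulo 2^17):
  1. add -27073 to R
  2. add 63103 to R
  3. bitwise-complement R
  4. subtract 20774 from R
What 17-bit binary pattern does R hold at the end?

Start: R = 37707 = 01001001101001011.
R = 37707 + (-27073) = 10634 = 00010100110001010
R = 10634 + 63103 = 73737; wraps to -57335 = 10010000000001001
R = NOT 10010000000001001 = 01101111111110110 = 57334
R = 57334 − 20774 = 36560 = 01000111011010000

01000111011010000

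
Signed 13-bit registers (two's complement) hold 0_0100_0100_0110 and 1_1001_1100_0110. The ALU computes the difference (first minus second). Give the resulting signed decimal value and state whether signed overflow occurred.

0_0100_0100_0110 → 0010001000110 = 1094 (signed)
1_1001_1100_0110 → 1100111000110 = -1594 (signed)
Subtract via negate-and-add: invert 1100111000110 + 1 = 0011000111010 (i.e. 1594).
  0010001000110
+ 0011000111010
= 0101010000000
Result 0101010000000: MSB = 0 → value 2688.
Both addends (after negating the subtrahend) are non-negative and so is the stored result: no signed overflow.

2688; no overflow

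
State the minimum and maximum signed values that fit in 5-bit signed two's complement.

Minimum: −2^4 = -16.
Maximum: 2^4 − 1 = 15.

min = -16, max = 15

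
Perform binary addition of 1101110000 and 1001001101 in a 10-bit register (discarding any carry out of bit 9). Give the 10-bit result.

  1101110000
+ 1001001101
= 0110111101  (discard carry-out 1)

0110111101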